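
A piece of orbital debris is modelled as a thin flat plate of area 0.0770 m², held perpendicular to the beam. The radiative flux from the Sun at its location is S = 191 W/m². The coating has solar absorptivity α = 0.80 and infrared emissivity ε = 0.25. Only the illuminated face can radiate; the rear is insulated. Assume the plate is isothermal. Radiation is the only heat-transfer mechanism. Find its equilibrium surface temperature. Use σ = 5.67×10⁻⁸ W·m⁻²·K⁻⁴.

At equilibrium, absorbed power = emitted power.
Absorbing cross-section = A = 0.07700 m²; emitting surface = A = 0.07700 m² (ratio 1).
αS·A_cross = εσ·A_surf·T⁴  ⇒  T⁴ = αS/(ε·1σ).
T⁴ = 0.800·191/(0.25·1·5.67×10⁻⁸) = 1.078×10¹⁰ K⁴.
T = (1.078×10¹⁰)^(1/4).

T ≈ 322 K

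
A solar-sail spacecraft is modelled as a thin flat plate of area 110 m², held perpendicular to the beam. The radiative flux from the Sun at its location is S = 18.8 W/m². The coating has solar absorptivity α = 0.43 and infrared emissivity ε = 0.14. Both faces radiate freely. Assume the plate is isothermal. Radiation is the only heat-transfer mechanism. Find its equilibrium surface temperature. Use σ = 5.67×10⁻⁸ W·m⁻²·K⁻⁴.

At equilibrium, absorbed power = emitted power.
Absorbing cross-section = A = 110.0 m²; emitting surface = 2A = 220.0 m² (ratio 2).
αS·A_cross = εσ·A_surf·T⁴  ⇒  T⁴ = αS/(ε·2σ).
T⁴ = 0.430·18.8/(0.14·2·5.67×10⁻⁸) = 5.092×10⁸ K⁴.
T = (5.092×10⁸)^(1/4).

T ≈ 150 K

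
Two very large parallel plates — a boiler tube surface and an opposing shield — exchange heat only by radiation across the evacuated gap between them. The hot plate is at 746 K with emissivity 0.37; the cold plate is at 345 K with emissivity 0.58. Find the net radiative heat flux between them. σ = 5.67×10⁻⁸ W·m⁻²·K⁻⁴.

q ≈ 4890 W/m²

For two infinite grey parallel plates, q = σ(T₁⁴ − T₂⁴)/(1/ε₁ + 1/ε₂ − 1).
T₁⁴ − T₂⁴ = 3.097×10¹¹ − 1.417×10¹⁰ = 2.955×10¹¹ K⁴.
1/ε₁ + 1/ε₂ − 1 = 2.703 + 1.724 − 1 = 3.427.
q = 5.67×10⁻⁸ × 2.955×10¹¹ / 3.427.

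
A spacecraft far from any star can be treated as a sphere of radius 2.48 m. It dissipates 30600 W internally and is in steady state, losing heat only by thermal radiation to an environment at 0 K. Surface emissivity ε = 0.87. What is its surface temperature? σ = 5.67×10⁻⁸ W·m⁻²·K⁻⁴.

T ≈ 299 K

Steady state: internal power = radiated power, P = εσA T⁴.
Radiating area A = 4πr² = 77.29 m².
T⁴ = P/(εσA) = 30600/(0.87·5.67×10⁻⁸·77.29) = 8.026×10⁹ K⁴.
T = (8.026×10⁹)^(1/4).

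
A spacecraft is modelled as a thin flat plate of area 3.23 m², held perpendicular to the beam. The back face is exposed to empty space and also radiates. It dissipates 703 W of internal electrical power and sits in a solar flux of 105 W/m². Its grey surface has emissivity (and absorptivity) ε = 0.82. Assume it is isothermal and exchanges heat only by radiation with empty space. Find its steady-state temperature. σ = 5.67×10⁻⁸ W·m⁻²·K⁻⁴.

At steady state, absorbed solar power + internal power = radiated power.
Absorbed: α·S·A_cross = 0.82·105·3.230 = 278.1 W (cross-section A).
Total input = 278.1 + 703 = 981.1 W.
Radiated: εσ·A_surf·T⁴ with A_surf = 2A = 6.460 m².
T⁴ = 981.1/(0.82·5.67×10⁻⁸·6.460) = 3.267×10⁹ K⁴.

T ≈ 239 K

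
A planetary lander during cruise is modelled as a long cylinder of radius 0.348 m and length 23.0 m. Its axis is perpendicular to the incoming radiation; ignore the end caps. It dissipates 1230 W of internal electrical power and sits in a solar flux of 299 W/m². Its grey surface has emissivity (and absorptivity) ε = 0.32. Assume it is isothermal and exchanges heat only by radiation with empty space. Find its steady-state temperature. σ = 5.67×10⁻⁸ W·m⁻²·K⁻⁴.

At steady state, absorbed solar power + internal power = radiated power.
Absorbed: α·S·A_cross = 0.32·299·16.01 = 1532 W (cross-section 2rL).
Total input = 1532 + 1230 = 2762 W.
Radiated: εσ·A_surf·T⁴ with A_surf = 2πrL = 50.29 m².
T⁴ = 2762/(0.32·5.67×10⁻⁸·50.29) = 3.027×10⁹ K⁴.

T ≈ 235 K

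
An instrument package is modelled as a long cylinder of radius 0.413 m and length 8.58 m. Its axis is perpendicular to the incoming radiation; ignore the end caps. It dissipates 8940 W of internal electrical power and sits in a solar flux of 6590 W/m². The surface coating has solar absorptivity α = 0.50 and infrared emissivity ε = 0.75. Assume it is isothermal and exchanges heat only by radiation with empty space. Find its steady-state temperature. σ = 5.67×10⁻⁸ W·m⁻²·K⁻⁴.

At steady state, absorbed solar power + internal power = radiated power.
Absorbed: α·S·A_cross = 0.50·6590·7.087 = 23350 W (cross-section 2rL).
Total input = 23350 + 8940 = 32290 W.
Radiated: εσ·A_surf·T⁴ with A_surf = 2πrL = 22.26 m².
T⁴ = 32290/(0.75·5.67×10⁻⁸·22.26) = 3.411×10¹⁰ K⁴.

T ≈ 430 K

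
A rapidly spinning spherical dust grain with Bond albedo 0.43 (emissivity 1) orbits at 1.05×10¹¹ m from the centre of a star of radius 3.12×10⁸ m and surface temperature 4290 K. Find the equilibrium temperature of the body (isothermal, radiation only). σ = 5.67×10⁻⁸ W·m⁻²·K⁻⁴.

The star's surface emits σT_*⁴; at distance d the flux is S = σT_*⁴(R_*/d)².
S = 5.67×10⁻⁸·(4290)⁴·(3.12×10⁸/1.05×10¹¹)² = 169.6 W/m².
For an isothermal sphere T⁴ = (1−a)S/(4σ) = 4.262×10⁸ K⁴.

T ≈ 144 K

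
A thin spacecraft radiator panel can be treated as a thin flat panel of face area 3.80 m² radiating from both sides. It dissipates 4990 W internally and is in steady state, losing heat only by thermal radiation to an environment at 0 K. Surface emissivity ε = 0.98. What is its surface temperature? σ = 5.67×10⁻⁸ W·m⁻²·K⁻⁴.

T ≈ 330 K

Steady state: internal power = radiated power, P = εσA T⁴.
Radiating area A = 2·3.80 = 7.600 m².
T⁴ = P/(εσA) = 4990/(0.98·5.67×10⁻⁸·7.600) = 1.182×10¹⁰ K⁴.
T = (1.182×10¹⁰)^(1/4).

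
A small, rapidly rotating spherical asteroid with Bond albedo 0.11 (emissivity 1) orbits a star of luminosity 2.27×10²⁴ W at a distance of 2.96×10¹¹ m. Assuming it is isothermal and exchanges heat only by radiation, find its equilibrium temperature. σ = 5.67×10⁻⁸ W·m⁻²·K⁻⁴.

T ≈ 53.3 K

First find the stellar flux at distance d: S = L/(4πd²) = 2.27×10²⁴/(4π·(2.96×10¹¹)²) = 2.062 W/m².
For an isothermal sphere, absorbed (1−a)S·πr² = emitted σ·4πr²·T⁴, so T⁴ = (1−a)S/(4σ).
T⁴ = 0.890·2.062/(4·5.67×10⁻⁸) = 8.091×10⁶ K⁴.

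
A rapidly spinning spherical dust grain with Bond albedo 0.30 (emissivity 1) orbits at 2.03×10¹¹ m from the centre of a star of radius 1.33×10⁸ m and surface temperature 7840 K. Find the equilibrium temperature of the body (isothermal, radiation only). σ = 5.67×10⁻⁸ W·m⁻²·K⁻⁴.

The star's surface emits σT_*⁴; at distance d the flux is S = σT_*⁴(R_*/d)².
S = 5.67×10⁻⁸·(7840)⁴·(1.33×10⁸/2.03×10¹¹)² = 91.95 W/m².
For an isothermal sphere T⁴ = (1−a)S/(4σ) = 2.838×10⁸ K⁴.

T ≈ 130 K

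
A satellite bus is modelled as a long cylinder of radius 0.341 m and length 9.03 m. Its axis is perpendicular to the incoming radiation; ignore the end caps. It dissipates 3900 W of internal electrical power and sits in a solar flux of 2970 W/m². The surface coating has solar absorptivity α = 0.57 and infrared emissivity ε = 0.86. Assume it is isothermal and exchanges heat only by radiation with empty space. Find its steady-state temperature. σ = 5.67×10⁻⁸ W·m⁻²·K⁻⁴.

T ≈ 351 K

At steady state, absorbed solar power + internal power = radiated power.
Absorbed: α·S·A_cross = 0.57·2970·6.158 = 10430 W (cross-section 2rL).
Total input = 10430 + 3900 = 14330 W.
Radiated: εσ·A_surf·T⁴ with A_surf = 2πrL = 19.35 m².
T⁴ = 14330/(0.86·5.67×10⁻⁸·19.35) = 1.518×10¹⁰ K⁴.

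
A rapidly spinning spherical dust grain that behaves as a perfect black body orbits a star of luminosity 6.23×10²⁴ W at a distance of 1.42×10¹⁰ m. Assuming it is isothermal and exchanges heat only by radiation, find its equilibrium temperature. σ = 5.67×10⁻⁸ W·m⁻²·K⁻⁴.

T ≈ 323 K

First find the stellar flux at distance d: S = L/(4πd²) = 6.23×10²⁴/(4π·(1.42×10¹⁰)²) = 2459 W/m².
For an isothermal sphere, absorbed (1−a)S·πr² = emitted σ·4πr²·T⁴, so T⁴ = (1−a)S/(4σ).
T⁴ = 1.00·2459/(4·5.67×10⁻⁸) = 1.084×10¹⁰ K⁴.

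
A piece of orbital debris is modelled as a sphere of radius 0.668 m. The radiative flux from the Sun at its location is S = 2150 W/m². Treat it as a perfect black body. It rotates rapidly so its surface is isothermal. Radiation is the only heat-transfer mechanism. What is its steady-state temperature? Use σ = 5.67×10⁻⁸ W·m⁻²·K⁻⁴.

At equilibrium, absorbed power = emitted power.
Absorbing cross-section = πr² = 1.402 m²; emitting surface = 4πr² = 5.607 m² (ratio 4).
S·A_cross = εσ·A_surf·T⁴  ⇒  T⁴ = S/(4σ).
T⁴ = 1.00·2150/(4·5.67×10⁻⁸) = 9.480×10⁹ K⁴.
T = (9.480×10⁹)^(1/4).

T ≈ 312 K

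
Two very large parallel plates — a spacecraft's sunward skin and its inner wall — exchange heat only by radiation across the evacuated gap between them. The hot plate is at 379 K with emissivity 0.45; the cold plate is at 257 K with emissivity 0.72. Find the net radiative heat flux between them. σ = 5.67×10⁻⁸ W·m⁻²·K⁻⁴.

q ≈ 353 W/m²

For two infinite grey parallel plates, q = σ(T₁⁴ − T₂⁴)/(1/ε₁ + 1/ε₂ − 1).
T₁⁴ − T₂⁴ = 2.063×10¹⁰ − 4.362×10⁹ = 1.627×10¹⁰ K⁴.
1/ε₁ + 1/ε₂ − 1 = 2.222 + 1.389 − 1 = 2.611.
q = 5.67×10⁻⁸ × 1.627×10¹⁰ / 2.611.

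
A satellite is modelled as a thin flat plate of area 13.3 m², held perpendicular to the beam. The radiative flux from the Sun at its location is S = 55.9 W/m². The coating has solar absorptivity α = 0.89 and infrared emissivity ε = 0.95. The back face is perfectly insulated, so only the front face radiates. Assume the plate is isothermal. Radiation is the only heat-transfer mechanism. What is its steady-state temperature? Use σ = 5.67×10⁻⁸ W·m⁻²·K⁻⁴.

T ≈ 174 K

At equilibrium, absorbed power = emitted power.
Absorbing cross-section = A = 13.30 m²; emitting surface = A = 13.30 m² (ratio 1).
αS·A_cross = εσ·A_surf·T⁴  ⇒  T⁴ = αS/(ε·1σ).
T⁴ = 0.890·55.9/(0.95·1·5.67×10⁻⁸) = 9.236×10⁸ K⁴.
T = (9.236×10⁸)^(1/4).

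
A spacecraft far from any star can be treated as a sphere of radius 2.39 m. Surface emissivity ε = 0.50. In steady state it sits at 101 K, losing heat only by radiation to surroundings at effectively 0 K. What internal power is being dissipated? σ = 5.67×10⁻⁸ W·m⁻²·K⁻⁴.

P ≈ 212 W

Steady state: P = εσA T⁴.
A = 4πr² = 71.78 m²; T⁴ = (101)⁴ = 1.041×10⁸ K⁴.
P = 0.50 × 5.67×10⁻⁸ × 71.78 × 1.041×10⁸.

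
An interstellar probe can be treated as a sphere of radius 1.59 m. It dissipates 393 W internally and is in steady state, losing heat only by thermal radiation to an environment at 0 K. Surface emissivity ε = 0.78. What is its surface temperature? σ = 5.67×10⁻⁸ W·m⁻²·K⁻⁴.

T ≈ 129 K

Steady state: internal power = radiated power, P = εσA T⁴.
Radiating area A = 4πr² = 31.77 m².
T⁴ = P/(εσA) = 393/(0.78·5.67×10⁻⁸·31.77) = 2.797×10⁸ K⁴.
T = (2.797×10⁸)^(1/4).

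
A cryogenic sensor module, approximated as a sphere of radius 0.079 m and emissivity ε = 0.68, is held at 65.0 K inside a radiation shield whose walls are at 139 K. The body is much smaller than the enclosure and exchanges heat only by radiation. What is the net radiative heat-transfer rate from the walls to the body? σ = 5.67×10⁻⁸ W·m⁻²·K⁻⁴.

For a small grey body in a large enclosure: P_net = εσA(T_body⁴ − T_wall⁴).
A = 4πr² = 0.07843 m²; T_body⁴ − T_wall⁴ = 1.785×10⁷ − 3.733×10⁸ = -3.555×10⁸ K⁴.
|P_net| = 0.68·5.67×10⁻⁸·0.07843·3.555×10⁸.

P_net ≈ 1.07 W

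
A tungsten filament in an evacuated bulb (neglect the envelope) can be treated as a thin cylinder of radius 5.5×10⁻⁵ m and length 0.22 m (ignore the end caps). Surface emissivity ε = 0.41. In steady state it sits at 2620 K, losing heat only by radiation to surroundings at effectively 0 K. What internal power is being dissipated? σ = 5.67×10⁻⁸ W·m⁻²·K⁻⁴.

Steady state: P = εσA T⁴.
A = 2πrL = 7.603×10⁻⁵ m²; T⁴ = (2620)⁴ = 4.712×10¹³ K⁴.
P = 0.41 × 5.67×10⁻⁸ × 7.603×10⁻⁵ × 4.712×10¹³.

P ≈ 83.3 W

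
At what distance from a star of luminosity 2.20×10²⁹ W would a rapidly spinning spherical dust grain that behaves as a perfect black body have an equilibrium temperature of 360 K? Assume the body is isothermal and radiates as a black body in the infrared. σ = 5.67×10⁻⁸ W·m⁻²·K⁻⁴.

d ≈ 2.14×10¹² m

For an isothermal black-emitting sphere, (1−a)S·πr² = σ·4πr²·T⁴ ⇒ S = 4σT⁴/(1−a).
S = 4·5.67×10⁻⁸·(360)⁴/1.00 = 3809 W/m².
Flux falls as S = L/(4πd²), so d = √(L/(4πS)) = √(2.20×10²⁹/(4π·3809)).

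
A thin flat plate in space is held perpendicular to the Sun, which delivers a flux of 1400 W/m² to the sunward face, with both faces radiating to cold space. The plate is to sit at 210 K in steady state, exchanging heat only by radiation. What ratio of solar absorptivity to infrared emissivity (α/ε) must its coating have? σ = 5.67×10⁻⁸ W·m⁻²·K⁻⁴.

Balance: αS·A = εσ·2A·T⁴ ⇒ α/ε = 2σT⁴/S.
α/ε = 2·5.67×10⁻⁸·(210)⁴/1400 = 2·5.67×10⁻⁸·1.945×10⁹/1400.

α/ε ≈ 0.158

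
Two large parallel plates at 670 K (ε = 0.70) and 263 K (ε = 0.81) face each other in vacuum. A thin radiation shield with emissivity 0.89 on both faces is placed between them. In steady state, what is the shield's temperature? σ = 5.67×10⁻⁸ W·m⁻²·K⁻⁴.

T_s ≈ 557 K

In steady state the net flux on the hot side equals that on the cold side.
σ(T₁⁴−T_s⁴)/D₁ = σ(T_s⁴−T₂⁴)/D₂, with D₁ = 1/ε₁+1/ε_s−1 = 1.552, D₂ = 1/ε_s+1/ε₂−1 = 1.358.
Solve for T_s⁴: T_s⁴ = (D₂·T₁⁴ + D₁·T₂⁴)/(D₁+D₂) = 9.659×10¹⁰ K⁴.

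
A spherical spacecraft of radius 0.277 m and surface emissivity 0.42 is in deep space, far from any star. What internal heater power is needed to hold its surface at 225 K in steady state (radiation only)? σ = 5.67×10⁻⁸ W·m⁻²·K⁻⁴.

P = εσ·4πr²·T⁴.
4πr² = 0.9642 m²; T⁴ = 2.563×10⁹ K⁴.
P = 0.42·5.67×10⁻⁸·0.9642·2.563×10⁹.

P ≈ 58.8 W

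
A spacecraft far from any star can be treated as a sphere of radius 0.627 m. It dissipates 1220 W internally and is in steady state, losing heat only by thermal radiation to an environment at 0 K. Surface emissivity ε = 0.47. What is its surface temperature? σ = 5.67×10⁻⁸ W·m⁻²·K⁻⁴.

T ≈ 310 K

Steady state: internal power = radiated power, P = εσA T⁴.
Radiating area A = 4πr² = 4.940 m².
T⁴ = P/(εσA) = 1220/(0.47·5.67×10⁻⁸·4.940) = 9.267×10⁹ K⁴.
T = (9.267×10⁹)^(1/4).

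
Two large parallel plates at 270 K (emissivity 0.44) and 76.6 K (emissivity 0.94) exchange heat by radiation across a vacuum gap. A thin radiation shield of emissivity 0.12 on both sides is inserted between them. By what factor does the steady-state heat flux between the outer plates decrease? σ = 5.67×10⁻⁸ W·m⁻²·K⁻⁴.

Without shield: q₀ = σΔ(T⁴)/(1/ε₁+1/ε₂−1) with denominator 2.337.
With shield the two gaps are in series; the resistances add: (1/ε₁+1/ε_s−1)+(1/ε_s+1/ε₂−1) = 9.606+8.397 = 18.00.
Heat-flux ratio q₀/q = 18.00/2.337.

factor ≈ 7.71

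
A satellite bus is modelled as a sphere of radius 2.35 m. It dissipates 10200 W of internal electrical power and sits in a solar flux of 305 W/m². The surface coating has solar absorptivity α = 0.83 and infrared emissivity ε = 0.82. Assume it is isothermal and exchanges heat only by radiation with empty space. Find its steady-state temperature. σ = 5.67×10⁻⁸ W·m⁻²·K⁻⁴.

T ≈ 259 K

At steady state, absorbed solar power + internal power = radiated power.
Absorbed: α·S·A_cross = 0.83·305·17.35 = 4392 W (cross-section πr²).
Total input = 4392 + 10200 = 14590 W.
Radiated: εσ·A_surf·T⁴ with A_surf = 4πr² = 69.40 m².
T⁴ = 14590/(0.82·5.67×10⁻⁸·69.40) = 4.522×10⁹ K⁴.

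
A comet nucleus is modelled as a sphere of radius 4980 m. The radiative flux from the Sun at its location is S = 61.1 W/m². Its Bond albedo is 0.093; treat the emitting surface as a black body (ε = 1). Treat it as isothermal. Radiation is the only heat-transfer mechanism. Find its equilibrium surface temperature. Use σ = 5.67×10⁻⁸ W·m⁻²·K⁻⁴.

T ≈ 125 K

At equilibrium, absorbed power = emitted power.
Absorbing cross-section = πr² = 7.791×10⁷ m²; emitting surface = 4πr² = 3.117×10⁸ m² (ratio 4).
(1−a)S·A_cross = εσ·A_surf·T⁴  ⇒  T⁴ = (1−a)S/(4σ).
T⁴ = 0.907·61.1/(4·5.67×10⁻⁸) = 2.443×10⁸ K⁴.
T = (2.443×10⁸)^(1/4).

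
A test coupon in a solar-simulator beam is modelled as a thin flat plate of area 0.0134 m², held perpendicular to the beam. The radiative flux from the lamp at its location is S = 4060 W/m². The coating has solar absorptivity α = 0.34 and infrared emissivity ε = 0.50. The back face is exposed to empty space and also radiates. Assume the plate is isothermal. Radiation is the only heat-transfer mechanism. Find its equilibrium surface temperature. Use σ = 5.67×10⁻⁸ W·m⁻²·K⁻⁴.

At equilibrium, absorbed power = emitted power.
Absorbing cross-section = A = 0.01340 m²; emitting surface = 2A = 0.02680 m² (ratio 2).
αS·A_cross = εσ·A_surf·T⁴  ⇒  T⁴ = αS/(ε·2σ).
T⁴ = 0.340·4060/(0.50·2·5.67×10⁻⁸) = 2.435×10¹⁰ K⁴.
T = (2.435×10¹⁰)^(1/4).

T ≈ 395 K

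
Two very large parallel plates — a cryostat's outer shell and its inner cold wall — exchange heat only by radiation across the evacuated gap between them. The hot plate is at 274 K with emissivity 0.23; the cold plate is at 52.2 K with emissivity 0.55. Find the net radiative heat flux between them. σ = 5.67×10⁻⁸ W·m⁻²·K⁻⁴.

q ≈ 61.8 W/m²

For two infinite grey parallel plates, q = σ(T₁⁴ − T₂⁴)/(1/ε₁ + 1/ε₂ − 1).
T₁⁴ − T₂⁴ = 5.636×10⁹ − 7.425×10⁶ = 5.629×10⁹ K⁴.
1/ε₁ + 1/ε₂ − 1 = 4.348 + 1.818 − 1 = 5.166.
q = 5.67×10⁻⁸ × 5.629×10⁹ / 5.166.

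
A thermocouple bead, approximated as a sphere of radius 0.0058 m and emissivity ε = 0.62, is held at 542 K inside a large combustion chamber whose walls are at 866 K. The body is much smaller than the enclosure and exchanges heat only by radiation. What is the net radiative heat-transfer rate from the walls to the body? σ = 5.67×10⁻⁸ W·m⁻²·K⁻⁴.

For a small grey body in a large enclosure: P_net = εσA(T_body⁴ − T_wall⁴).
A = 4πr² = 4.227×10⁻⁴ m²; T_body⁴ − T_wall⁴ = 8.630×10¹⁰ − 5.624×10¹¹ = -4.761×10¹¹ K⁴.
|P_net| = 0.62·5.67×10⁻⁸·4.227×10⁻⁴·4.761×10¹¹.

P_net ≈ 7.08 W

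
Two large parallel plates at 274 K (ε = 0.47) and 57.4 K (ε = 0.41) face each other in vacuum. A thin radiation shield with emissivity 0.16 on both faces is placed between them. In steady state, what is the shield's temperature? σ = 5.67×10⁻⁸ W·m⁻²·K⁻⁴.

T_s ≈ 232 K

In steady state the net flux on the hot side equals that on the cold side.
σ(T₁⁴−T_s⁴)/D₁ = σ(T_s⁴−T₂⁴)/D₂, with D₁ = 1/ε₁+1/ε_s−1 = 7.378, D₂ = 1/ε_s+1/ε₂−1 = 7.689.
Solve for T_s⁴: T_s⁴ = (D₂·T₁⁴ + D₁·T₂⁴)/(D₁+D₂) = 2.882×10⁹ K⁴.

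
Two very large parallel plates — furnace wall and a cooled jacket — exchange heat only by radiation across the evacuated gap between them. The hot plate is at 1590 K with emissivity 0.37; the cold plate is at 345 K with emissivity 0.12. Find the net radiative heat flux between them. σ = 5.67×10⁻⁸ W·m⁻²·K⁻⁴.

For two infinite grey parallel plates, q = σ(T₁⁴ − T₂⁴)/(1/ε₁ + 1/ε₂ − 1).
T₁⁴ − T₂⁴ = 6.391×10¹² − 1.417×10¹⁰ = 6.377×10¹² K⁴.
1/ε₁ + 1/ε₂ − 1 = 2.703 + 8.333 − 1 = 10.04.
q = 5.67×10⁻⁸ × 6.377×10¹² / 10.04.

q ≈ 36000 W/m²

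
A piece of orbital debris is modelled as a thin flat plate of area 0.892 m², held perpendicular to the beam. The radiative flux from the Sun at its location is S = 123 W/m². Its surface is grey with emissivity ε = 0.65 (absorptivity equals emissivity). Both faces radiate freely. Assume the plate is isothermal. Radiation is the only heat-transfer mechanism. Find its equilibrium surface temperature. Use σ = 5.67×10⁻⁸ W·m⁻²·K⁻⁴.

At equilibrium, absorbed power = emitted power.
Absorbing cross-section = A = 0.8920 m²; emitting surface = 2A = 1.784 m² (ratio 2).
εS·A_cross = εσ·A_surf·T⁴  ⇒  T⁴ = S/(2σ)   (ε cancels).
T⁴ = 123/(2·5.67×10⁻⁸) = 1.085×10⁹ K⁴.
T = (1.085×10⁹)^(1/4).

T ≈ 181 K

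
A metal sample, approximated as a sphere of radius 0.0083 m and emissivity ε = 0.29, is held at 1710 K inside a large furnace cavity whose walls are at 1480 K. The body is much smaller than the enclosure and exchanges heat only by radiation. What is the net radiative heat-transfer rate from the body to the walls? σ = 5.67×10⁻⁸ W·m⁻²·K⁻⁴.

For a small grey body in a large enclosure: P_net = εσA(T_body⁴ − T_wall⁴).
A = 4πr² = 8.657×10⁻⁴ m²; T_body⁴ − T_wall⁴ = 8.550×10¹² − 4.798×10¹² = 3.753×10¹² K⁴.
|P_net| = 0.29·5.67×10⁻⁸·8.657×10⁻⁴·3.753×10¹².

P_net ≈ 53.4 W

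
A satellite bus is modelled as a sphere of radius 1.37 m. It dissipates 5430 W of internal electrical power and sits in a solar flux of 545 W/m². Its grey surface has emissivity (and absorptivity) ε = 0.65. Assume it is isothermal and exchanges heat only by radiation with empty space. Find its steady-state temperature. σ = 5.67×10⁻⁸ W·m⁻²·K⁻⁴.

T ≈ 305 K

At steady state, absorbed solar power + internal power = radiated power.
Absorbed: α·S·A_cross = 0.65·545·5.896 = 2089 W (cross-section πr²).
Total input = 2089 + 5430 = 7519 W.
Radiated: εσ·A_surf·T⁴ with A_surf = 4πr² = 23.59 m².
T⁴ = 7519/(0.65·5.67×10⁻⁸·23.59) = 8.650×10⁹ K⁴.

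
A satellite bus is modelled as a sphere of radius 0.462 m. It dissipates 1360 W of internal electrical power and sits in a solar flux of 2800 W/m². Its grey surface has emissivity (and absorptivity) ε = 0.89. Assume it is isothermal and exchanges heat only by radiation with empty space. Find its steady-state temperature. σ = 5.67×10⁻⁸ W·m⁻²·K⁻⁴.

T ≈ 387 K

At steady state, absorbed solar power + internal power = radiated power.
Absorbed: α·S·A_cross = 0.89·2800·0.6706 = 1671 W (cross-section πr²).
Total input = 1671 + 1360 = 3031 W.
Radiated: εσ·A_surf·T⁴ with A_surf = 4πr² = 2.682 m².
T⁴ = 3031/(0.89·5.67×10⁻⁸·2.682) = 2.239×10¹⁰ K⁴.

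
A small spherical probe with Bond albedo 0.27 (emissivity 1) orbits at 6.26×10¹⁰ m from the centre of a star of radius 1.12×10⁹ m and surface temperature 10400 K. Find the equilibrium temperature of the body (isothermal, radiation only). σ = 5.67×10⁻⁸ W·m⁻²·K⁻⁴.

T ≈ 909 K

The star's surface emits σT_*⁴; at distance d the flux is S = σT_*⁴(R_*/d)².
S = 5.67×10⁻⁸·(10400)⁴·(1.12×10⁹/6.26×10¹⁰)² = 2.123×10⁵ W/m².
For an isothermal sphere T⁴ = (1−a)S/(4σ) = 6.834×10¹¹ K⁴.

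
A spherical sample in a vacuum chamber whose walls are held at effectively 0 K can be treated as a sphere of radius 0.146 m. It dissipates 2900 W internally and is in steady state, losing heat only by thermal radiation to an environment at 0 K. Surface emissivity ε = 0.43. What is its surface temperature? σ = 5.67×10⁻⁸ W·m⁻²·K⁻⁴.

Steady state: internal power = radiated power, P = εσA T⁴.
Radiating area A = 4πr² = 0.2679 m².
T⁴ = P/(εσA) = 2900/(0.43·5.67×10⁻⁸·0.2679) = 4.440×10¹¹ K⁴.
T = (4.440×10¹¹)^(1/4).

T ≈ 816 K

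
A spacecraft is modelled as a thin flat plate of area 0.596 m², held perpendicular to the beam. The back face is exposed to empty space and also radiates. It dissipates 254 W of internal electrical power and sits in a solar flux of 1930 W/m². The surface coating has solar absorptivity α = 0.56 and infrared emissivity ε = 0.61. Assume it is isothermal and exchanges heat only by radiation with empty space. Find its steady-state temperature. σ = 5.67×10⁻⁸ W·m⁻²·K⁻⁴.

At steady state, absorbed solar power + internal power = radiated power.
Absorbed: α·S·A_cross = 0.56·1930·0.5960 = 644.2 W (cross-section A).
Total input = 644.2 + 254 = 898.2 W.
Radiated: εσ·A_surf·T⁴ with A_surf = 2A = 1.192 m².
T⁴ = 898.2/(0.61·5.67×10⁻⁸·1.192) = 2.179×10¹⁰ K⁴.

T ≈ 384 K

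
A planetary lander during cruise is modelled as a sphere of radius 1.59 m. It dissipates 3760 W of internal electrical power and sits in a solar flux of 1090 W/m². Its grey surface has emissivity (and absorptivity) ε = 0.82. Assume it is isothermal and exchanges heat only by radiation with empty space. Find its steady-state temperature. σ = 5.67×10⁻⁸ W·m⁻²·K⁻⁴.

T ≈ 293 K

At steady state, absorbed solar power + internal power = radiated power.
Absorbed: α·S·A_cross = 0.82·1090·7.942 = 7099 W (cross-section πr²).
Total input = 7099 + 3760 = 10860 W.
Radiated: εσ·A_surf·T⁴ with A_surf = 4πr² = 31.77 m².
T⁴ = 10860/(0.82·5.67×10⁻⁸·31.77) = 7.352×10⁹ K⁴.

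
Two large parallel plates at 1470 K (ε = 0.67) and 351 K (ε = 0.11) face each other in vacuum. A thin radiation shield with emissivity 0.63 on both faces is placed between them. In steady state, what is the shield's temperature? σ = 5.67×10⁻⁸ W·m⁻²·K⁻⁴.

In steady state the net flux on the hot side equals that on the cold side.
σ(T₁⁴−T_s⁴)/D₁ = σ(T_s⁴−T₂⁴)/D₂, with D₁ = 1/ε₁+1/ε_s−1 = 2.080, D₂ = 1/ε_s+1/ε₂−1 = 9.678.
Solve for T_s⁴: T_s⁴ = (D₂·T₁⁴ + D₁·T₂⁴)/(D₁+D₂) = 3.846×10¹² K⁴.

T_s ≈ 1400 K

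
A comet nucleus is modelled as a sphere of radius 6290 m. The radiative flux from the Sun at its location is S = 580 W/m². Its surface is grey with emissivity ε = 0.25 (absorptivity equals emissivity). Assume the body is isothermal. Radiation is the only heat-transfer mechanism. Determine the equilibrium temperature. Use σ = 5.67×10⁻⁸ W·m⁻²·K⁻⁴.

T ≈ 225 K

At equilibrium, absorbed power = emitted power.
Absorbing cross-section = πr² = 1.243×10⁸ m²; emitting surface = 4πr² = 4.972×10⁸ m² (ratio 4).
εS·A_cross = εσ·A_surf·T⁴  ⇒  T⁴ = S/(4σ)   (ε cancels).
T⁴ = 580/(4·5.67×10⁻⁸) = 2.557×10⁹ K⁴.
T = (2.557×10⁹)^(1/4).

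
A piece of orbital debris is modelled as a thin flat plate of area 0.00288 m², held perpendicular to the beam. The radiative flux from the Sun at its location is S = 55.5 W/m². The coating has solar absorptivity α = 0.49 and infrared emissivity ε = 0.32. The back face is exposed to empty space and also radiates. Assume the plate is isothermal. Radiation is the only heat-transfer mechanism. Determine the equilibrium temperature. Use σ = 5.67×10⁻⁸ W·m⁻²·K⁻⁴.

T ≈ 165 K

At equilibrium, absorbed power = emitted power.
Absorbing cross-section = A = 0.002880 m²; emitting surface = 2A = 0.005760 m² (ratio 2).
αS·A_cross = εσ·A_surf·T⁴  ⇒  T⁴ = αS/(ε·2σ).
T⁴ = 0.490·55.5/(0.32·2·5.67×10⁻⁸) = 7.494×10⁸ K⁴.
T = (7.494×10⁸)^(1/4).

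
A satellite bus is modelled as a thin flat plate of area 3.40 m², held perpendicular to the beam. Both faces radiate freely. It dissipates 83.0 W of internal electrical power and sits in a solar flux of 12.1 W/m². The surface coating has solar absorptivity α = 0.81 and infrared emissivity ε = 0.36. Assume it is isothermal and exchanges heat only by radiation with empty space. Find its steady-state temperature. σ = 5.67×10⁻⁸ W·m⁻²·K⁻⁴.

T ≈ 170 K

At steady state, absorbed solar power + internal power = radiated power.
Absorbed: α·S·A_cross = 0.81·12.1·3.400 = 33.32 W (cross-section A).
Total input = 33.32 + 83.0 = 116.3 W.
Radiated: εσ·A_surf·T⁴ with A_surf = 2A = 6.800 m².
T⁴ = 116.3/(0.36·5.67×10⁻⁸·6.800) = 8.381×10⁸ K⁴.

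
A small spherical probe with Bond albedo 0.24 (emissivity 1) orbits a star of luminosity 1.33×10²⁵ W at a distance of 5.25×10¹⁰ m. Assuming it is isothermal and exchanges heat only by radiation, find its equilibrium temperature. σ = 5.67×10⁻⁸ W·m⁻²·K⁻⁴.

T ≈ 189 K

First find the stellar flux at distance d: S = L/(4πd²) = 1.33×10²⁵/(4π·(5.25×10¹⁰)²) = 384.0 W/m².
For an isothermal sphere, absorbed (1−a)S·πr² = emitted σ·4πr²·T⁴, so T⁴ = (1−a)S/(4σ).
T⁴ = 0.760·384.0/(4·5.67×10⁻⁸) = 1.287×10⁹ K⁴.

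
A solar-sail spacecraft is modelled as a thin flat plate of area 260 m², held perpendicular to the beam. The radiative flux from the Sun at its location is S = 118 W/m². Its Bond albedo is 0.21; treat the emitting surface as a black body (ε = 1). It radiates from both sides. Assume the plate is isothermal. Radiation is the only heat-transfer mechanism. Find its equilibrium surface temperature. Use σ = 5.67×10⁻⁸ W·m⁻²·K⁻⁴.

T ≈ 169 K

At equilibrium, absorbed power = emitted power.
Absorbing cross-section = A = 260.0 m²; emitting surface = 2A = 520.0 m² (ratio 2).
(1−a)S·A_cross = εσ·A_surf·T⁴  ⇒  T⁴ = (1−a)S/(2σ).
T⁴ = 0.790·118/(2·5.67×10⁻⁸) = 8.220×10⁸ K⁴.
T = (8.220×10⁸)^(1/4).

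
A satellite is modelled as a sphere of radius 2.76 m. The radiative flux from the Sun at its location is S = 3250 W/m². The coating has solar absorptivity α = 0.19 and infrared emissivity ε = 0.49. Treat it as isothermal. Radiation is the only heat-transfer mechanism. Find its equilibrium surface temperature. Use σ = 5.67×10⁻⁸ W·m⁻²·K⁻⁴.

T ≈ 273 K

At equilibrium, absorbed power = emitted power.
Absorbing cross-section = πr² = 23.93 m²; emitting surface = 4πr² = 95.73 m² (ratio 4).
αS·A_cross = εσ·A_surf·T⁴  ⇒  T⁴ = αS/(ε·4σ).
T⁴ = 0.190·3250/(0.49·4·5.67×10⁻⁸) = 5.556×10⁹ K⁴.
T = (5.556×10⁹)^(1/4).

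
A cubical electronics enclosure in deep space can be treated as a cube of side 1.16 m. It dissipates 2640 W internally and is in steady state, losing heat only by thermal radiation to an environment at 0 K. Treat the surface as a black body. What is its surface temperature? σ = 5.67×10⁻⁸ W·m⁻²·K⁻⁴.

Steady state: internal power = radiated power, P = εσA T⁴.
Radiating area A = 6L² = 8.074 m².
T⁴ = P/(εσA) = 2640/(1.0·5.67×10⁻⁸·8.074) = 5.767×10⁹ K⁴.
T = (5.767×10⁹)^(1/4).

T ≈ 276 K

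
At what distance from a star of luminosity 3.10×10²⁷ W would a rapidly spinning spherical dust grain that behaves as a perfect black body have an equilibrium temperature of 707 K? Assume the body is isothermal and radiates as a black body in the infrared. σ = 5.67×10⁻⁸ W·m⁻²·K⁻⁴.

d ≈ 6.60×10¹⁰ m

For an isothermal black-emitting sphere, (1−a)S·πr² = σ·4πr²·T⁴ ⇒ S = 4σT⁴/(1−a).
S = 4·5.67×10⁻⁸·(707)⁴/1.00 = 56670 W/m².
Flux falls as S = L/(4πd²), so d = √(L/(4πS)) = √(3.10×10²⁷/(4π·56670)).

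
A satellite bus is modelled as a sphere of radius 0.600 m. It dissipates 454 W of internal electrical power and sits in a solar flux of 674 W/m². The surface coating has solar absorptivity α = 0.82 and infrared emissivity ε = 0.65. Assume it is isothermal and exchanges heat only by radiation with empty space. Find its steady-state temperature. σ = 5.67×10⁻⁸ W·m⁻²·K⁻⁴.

T ≈ 284 K

At steady state, absorbed solar power + internal power = radiated power.
Absorbed: α·S·A_cross = 0.82·674·1.131 = 625.1 W (cross-section πr²).
Total input = 625.1 + 454 = 1079 W.
Radiated: εσ·A_surf·T⁴ with A_surf = 4πr² = 4.524 m².
T⁴ = 1079/(0.65·5.67×10⁻⁸·4.524) = 6.472×10⁹ K⁴.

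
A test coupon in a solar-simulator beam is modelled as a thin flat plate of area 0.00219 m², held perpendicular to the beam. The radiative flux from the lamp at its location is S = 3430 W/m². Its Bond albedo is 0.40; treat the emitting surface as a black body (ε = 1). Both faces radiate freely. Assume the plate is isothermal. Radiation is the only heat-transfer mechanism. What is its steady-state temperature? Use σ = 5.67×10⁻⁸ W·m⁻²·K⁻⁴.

T ≈ 367 K

At equilibrium, absorbed power = emitted power.
Absorbing cross-section = A = 0.002190 m²; emitting surface = 2A = 0.004380 m² (ratio 2).
(1−a)S·A_cross = εσ·A_surf·T⁴  ⇒  T⁴ = (1−a)S/(2σ).
T⁴ = 0.600·3430/(2·5.67×10⁻⁸) = 1.815×10¹⁰ K⁴.
T = (1.815×10¹⁰)^(1/4).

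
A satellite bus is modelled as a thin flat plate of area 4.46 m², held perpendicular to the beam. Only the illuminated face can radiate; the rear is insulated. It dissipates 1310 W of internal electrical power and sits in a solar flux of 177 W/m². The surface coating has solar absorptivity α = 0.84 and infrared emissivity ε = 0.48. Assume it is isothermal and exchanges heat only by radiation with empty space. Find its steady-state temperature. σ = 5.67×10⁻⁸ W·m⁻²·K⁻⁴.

T ≈ 357 K

At steady state, absorbed solar power + internal power = radiated power.
Absorbed: α·S·A_cross = 0.84·177·4.460 = 663.1 W (cross-section A).
Total input = 663.1 + 1310 = 1973 W.
Radiated: εσ·A_surf·T⁴ with A_surf = A = 4.460 m².
T⁴ = 1973/(0.48·5.67×10⁻⁸·4.460) = 1.626×10¹⁰ K⁴.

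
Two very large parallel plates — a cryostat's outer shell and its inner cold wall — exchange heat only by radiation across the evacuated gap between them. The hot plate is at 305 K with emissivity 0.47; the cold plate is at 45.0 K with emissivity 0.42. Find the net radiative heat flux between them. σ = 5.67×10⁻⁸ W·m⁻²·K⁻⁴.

For two infinite grey parallel plates, q = σ(T₁⁴ − T₂⁴)/(1/ε₁ + 1/ε₂ − 1).
T₁⁴ − T₂⁴ = 8.654×10⁹ − 4.101×10⁶ = 8.650×10⁹ K⁴.
1/ε₁ + 1/ε₂ − 1 = 2.128 + 2.381 − 1 = 3.509.
q = 5.67×10⁻⁸ × 8.650×10⁹ / 3.509.

q ≈ 140 W/m²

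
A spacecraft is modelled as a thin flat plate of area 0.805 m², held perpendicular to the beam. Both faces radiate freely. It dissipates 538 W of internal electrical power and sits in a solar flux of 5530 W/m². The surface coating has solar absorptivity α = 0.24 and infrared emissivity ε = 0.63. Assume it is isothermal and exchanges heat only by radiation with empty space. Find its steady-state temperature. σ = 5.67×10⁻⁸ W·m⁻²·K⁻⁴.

T ≈ 409 K

At steady state, absorbed solar power + internal power = radiated power.
Absorbed: α·S·A_cross = 0.24·5530·0.8050 = 1068 W (cross-section A).
Total input = 1068 + 538 = 1606 W.
Radiated: εσ·A_surf·T⁴ with A_surf = 2A = 1.610 m².
T⁴ = 1606/(0.63·5.67×10⁻⁸·1.610) = 2.793×10¹⁰ K⁴.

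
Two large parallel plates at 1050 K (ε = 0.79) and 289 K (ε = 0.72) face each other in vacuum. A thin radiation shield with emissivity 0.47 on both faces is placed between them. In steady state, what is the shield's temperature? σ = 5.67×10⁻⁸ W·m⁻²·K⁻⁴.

T_s ≈ 890 K

In steady state the net flux on the hot side equals that on the cold side.
σ(T₁⁴−T_s⁴)/D₁ = σ(T_s⁴−T₂⁴)/D₂, with D₁ = 1/ε₁+1/ε_s−1 = 2.393, D₂ = 1/ε_s+1/ε₂−1 = 2.517.
Solve for T_s⁴: T_s⁴ = (D₂·T₁⁴ + D₁·T₂⁴)/(D₁+D₂) = 6.264×10¹¹ K⁴.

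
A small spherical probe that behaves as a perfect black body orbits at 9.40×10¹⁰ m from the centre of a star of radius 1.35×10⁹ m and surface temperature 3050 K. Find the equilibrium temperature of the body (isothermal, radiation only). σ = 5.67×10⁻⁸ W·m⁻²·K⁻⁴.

The star's surface emits σT_*⁴; at distance d the flux is S = σT_*⁴(R_*/d)².
S = 5.67×10⁻⁸·(3050)⁴·(1.35×10⁹/9.40×10¹⁰)² = 1012 W/m².
For an isothermal sphere T⁴ = (1−a)S/(4σ) = 4.462×10⁹ K⁴.

T ≈ 258 K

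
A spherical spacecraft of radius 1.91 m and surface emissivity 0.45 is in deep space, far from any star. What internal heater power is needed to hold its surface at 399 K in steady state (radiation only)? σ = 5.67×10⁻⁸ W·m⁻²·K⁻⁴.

P ≈ 29600 W

P = εσ·4πr²·T⁴.
4πr² = 45.84 m²; T⁴ = 2.534×10¹⁰ K⁴.
P = 0.45·5.67×10⁻⁸·45.84·2.534×10¹⁰.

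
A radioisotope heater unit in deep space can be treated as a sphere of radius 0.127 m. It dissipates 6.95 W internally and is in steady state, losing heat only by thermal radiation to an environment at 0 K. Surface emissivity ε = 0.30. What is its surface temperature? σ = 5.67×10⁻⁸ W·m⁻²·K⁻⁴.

Steady state: internal power = radiated power, P = εσA T⁴.
Radiating area A = 4πr² = 0.2027 m².
T⁴ = P/(εσA) = 6.95/(0.30·5.67×10⁻⁸·0.2027) = 2.016×10⁹ K⁴.
T = (2.016×10⁹)^(1/4).

T ≈ 212 K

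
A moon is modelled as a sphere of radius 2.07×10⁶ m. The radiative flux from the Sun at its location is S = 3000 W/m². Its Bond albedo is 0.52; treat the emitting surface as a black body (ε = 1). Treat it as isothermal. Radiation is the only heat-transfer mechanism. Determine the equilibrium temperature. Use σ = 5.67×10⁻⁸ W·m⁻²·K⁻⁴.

T ≈ 282 K

At equilibrium, absorbed power = emitted power.
Absorbing cross-section = πr² = 1.346×10¹³ m²; emitting surface = 4πr² = 5.385×10¹³ m² (ratio 4).
(1−a)S·A_cross = εσ·A_surf·T⁴  ⇒  T⁴ = (1−a)S/(4σ).
T⁴ = 0.480·3000/(4·5.67×10⁻⁸) = 6.349×10⁹ K⁴.
T = (6.349×10⁹)^(1/4).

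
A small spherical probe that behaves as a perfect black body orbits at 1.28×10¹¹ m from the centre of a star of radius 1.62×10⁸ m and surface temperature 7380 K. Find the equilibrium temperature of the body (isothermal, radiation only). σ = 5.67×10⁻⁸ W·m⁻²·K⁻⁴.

T ≈ 186 K

The star's surface emits σT_*⁴; at distance d the flux is S = σT_*⁴(R_*/d)².
S = 5.67×10⁻⁸·(7380)⁴·(1.62×10⁸/1.28×10¹¹)² = 269.4 W/m².
For an isothermal sphere T⁴ = (1−a)S/(4σ) = 1.188×10⁹ K⁴.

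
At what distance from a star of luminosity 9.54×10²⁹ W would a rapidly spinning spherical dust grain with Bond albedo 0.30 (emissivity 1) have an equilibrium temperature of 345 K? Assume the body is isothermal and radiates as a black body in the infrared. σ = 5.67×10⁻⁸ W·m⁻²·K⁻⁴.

d ≈ 4.07×10¹² m

For an isothermal black-emitting sphere, (1−a)S·πr² = σ·4πr²·T⁴ ⇒ S = 4σT⁴/(1−a).
S = 4·5.67×10⁻⁸·(345)⁴/0.700 = 4590 W/m².
Flux falls as S = L/(4πd²), so d = √(L/(4πS)) = √(9.54×10²⁹/(4π·4590)).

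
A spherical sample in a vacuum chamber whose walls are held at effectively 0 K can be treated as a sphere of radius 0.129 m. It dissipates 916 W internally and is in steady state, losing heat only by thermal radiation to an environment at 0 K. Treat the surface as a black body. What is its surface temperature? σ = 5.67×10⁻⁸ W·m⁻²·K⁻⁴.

Steady state: internal power = radiated power, P = εσA T⁴.
Radiating area A = 4πr² = 0.2091 m².
T⁴ = P/(εσA) = 916/(1.0·5.67×10⁻⁸·0.2091) = 7.725×10¹⁰ K⁴.
T = (7.725×10¹⁰)^(1/4).

T ≈ 527 K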